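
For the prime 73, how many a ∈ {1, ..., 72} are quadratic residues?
For prime 73, there are (p-1)/2 = (73-1)/2 = 36 quadratic residues (excluding 0).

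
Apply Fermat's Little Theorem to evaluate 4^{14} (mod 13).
3

By Fermat's Little Theorem, a^(p-1) ≡ 1 (mod p) for prime p and gcd(a, p) = 1
Here p = 13, so 4^12 ≡ 1 (mod 13)
We can reduce the exponent: 14 mod 12 = 2
So 4^14 ≡ 4^2 (mod 13)
Computing: 4^2 mod 13 = 3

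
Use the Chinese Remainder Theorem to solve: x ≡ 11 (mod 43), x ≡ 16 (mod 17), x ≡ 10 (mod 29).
15061

Using the Chinese Remainder Theorem:
M = product of moduli = 21199
For equation 1: M_1 = 493, 493 ≡ 20 (mod 43), inverse of 493 mod 43 is 28 (check: 20 × 28 = 560 ≡ 1 (mod 43))
For equation 2: M_2 = 1247, 1247 ≡ 6 (mod 17), inverse of 1247 mod 17 is 3 (check: 6 × 3 = 18 ≡ 1 (mod 17))
For equation 3: M_3 = 731, 731 ≡ 6 (mod 29), inverse of 731 mod 29 is 5 (check: 6 × 5 = 30 ≡ 1 (mod 29))
Combine: x ≡ Σ r_i×M_i×(M_i⁻¹ mod m_i) = 11×493×28 + 16×1247×3 + 10×731×5 = 151844 + 59856 + 36550 = 248250
248250 mod 21199 = 15061
x ≡ 15061 (mod 21199)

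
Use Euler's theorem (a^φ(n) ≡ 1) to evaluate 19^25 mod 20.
By Euler: 19^{8} ≡ 1 (mod 20) since gcd(19, 20) = 1. 25 = 3×8 + 1. So 19^{25} ≡ 19^{1} ≡ 19 (mod 20)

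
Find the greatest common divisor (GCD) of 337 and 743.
1

Using the Euclidean algorithm:
337 = 0 × 743 + 337
743 = 2 × 337 + 69
337 = 4 × 69 + 61
69 = 1 × 61 + 8
61 = 7 × 8 + 5
8 = 1 × 5 + 3
5 = 1 × 3 + 2
3 = 1 × 2 + 1
2 = 2 × 1 + 0

GCD(337, 743) = 1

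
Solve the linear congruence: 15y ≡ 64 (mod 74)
24

Since gcd(15, 74) = 1 divides 64, a solution exists.
Multiply both sides by the inverse of 15 mod 74:
  15^(-1) mod 74 = 5
  x ≡ 5 × 64 ≡ 320 ≡ 24 (mod 74)
Verification: 15 × 24 = 360 = 4 × 74 + 64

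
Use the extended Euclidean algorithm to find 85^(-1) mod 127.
Extended GCD: 85(3) + 127(-2) = 1. So 85^(-1) ≡ 3 ≡ 3 (mod 127). Verify: 85 × 3 = 255 ≡ 1 (mod 127)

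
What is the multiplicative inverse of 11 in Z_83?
68

Using Extended Euclidean Algorithm:
gcd(11, 83) = 1
Bezout coefficients: 11 × -15 + 83 × 2 = 1
So 11 × -15 ≡ 1 (mod 83)
The inverse is -15 mod 83 = 68
Verification: 11 × 68 = 748 = 9 × 83 + 1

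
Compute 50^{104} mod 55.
20

Using successive squaring:
Binary expansion of 104: 1101000
Powers of 50 mod 55 (each is the square of the previous):
  50^1 ≡ 50 (mod 55)
  50^2 ≡ 50² = 2500 ≡ 25 (mod 55)
  50^4 ≡ 25² = 625 ≡ 20 (mod 55)
  50^8 ≡ 20² = 400 ≡ 15 (mod 55)
  50^16 ≡ 15² = 225 ≡ 5 (mod 55)
  50^32 ≡ 5² = 25 ≡ 25 (mod 55)
  50^64 ≡ 25² = 625 ≡ 20 (mod 55)
104 = 64 + 32 + 8, so 50^104 = 50^64 × 50^32 × 50^8 ≡ 20 × 25 × 15 (mod 55)
Multiplying step by step:
  20 × 25 = 500 ≡ 5 (mod 55)
  5 × 15 = 75 ≡ 20 (mod 55)
Result: 50^104 ≡ 20 (mod 55)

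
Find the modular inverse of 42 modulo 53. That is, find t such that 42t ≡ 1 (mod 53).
24

Using Extended Euclidean Algorithm:
gcd(42, 53) = 1
Bezout coefficients: 42 × 24 + 53 × -19 = 1
So 42 × 24 ≡ 1 (mod 53)
The inverse is 24 mod 53 = 24
Verification: 42 × 24 = 1008 = 19 × 53 + 1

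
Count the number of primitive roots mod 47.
Number of primitive roots mod 47 = φ(46) = 22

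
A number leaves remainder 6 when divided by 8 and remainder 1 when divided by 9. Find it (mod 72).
M = 8 × 9 = 72. M₁ = 9, y₁ ≡ 1 (mod 8). M₂ = 8, y₂ ≡ 8 (mod 9). r = 6×9×1 + 1×8×8 ≡ 46 (mod 72)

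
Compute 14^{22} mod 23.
1

Using successive squaring:
Binary expansion of 22: 10110
Powers of 14 mod 23 (each is the square of the previous):
  14^1 ≡ 14 (mod 23)
  14^2 ≡ 14² = 196 ≡ 12 (mod 23)
  14^4 ≡ 12² = 144 ≡ 6 (mod 23)
  14^8 ≡ 6² = 36 ≡ 13 (mod 23)
  14^16 ≡ 13² = 169 ≡ 8 (mod 23)
22 = 16 + 4 + 2, so 14^22 = 14^16 × 14^4 × 14^2 ≡ 8 × 6 × 12 (mod 23)
Multiplying step by step:
  8 × 6 = 48 ≡ 2 (mod 23)
  2 × 12 = 24 ≡ 1 (mod 23)
Result: 14^22 ≡ 1 (mod 23)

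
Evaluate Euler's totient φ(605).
440

Prime factorization: 605 = 5 × 11^2
Using the formula φ(n) = n × Π(1 - 1/p) for each prime factor p:
φ(605) = 605 × (1 - 1/5) × (1 - 1/11)
φ(605) = 440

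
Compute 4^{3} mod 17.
13

Using successive squaring:
Binary expansion of 3: 11
Powers of 4 mod 17 (each is the square of the previous):
  4^1 ≡ 4 (mod 17)
  4^2 ≡ 4² = 16 ≡ 16 (mod 17)
3 = 2 + 1, so 4^3 = 4^2 × 4^1 ≡ 16 × 4 (mod 17)
Multiplying step by step:
  16 × 4 = 64 ≡ 13 (mod 17)
Result: 4^3 ≡ 13 (mod 17)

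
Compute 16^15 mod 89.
Using repeated squaring. 15 = 8 + 4 + 2 + 1 (binary 1111). Repeated squaring mod 89: 16^1 ≡ 16; 16^2 ≡ 16² = 256 ≡ 78; 16^4 ≡ 78² = 6084 ≡ 32; 16^8 ≡ 32² = 1024 ≡ 45. Multiply: 16^15 = 16^8 × 16^4 × 16^2 × 16^1 ≡ 45 × 32 × 78 × 16 (mod 89): 45 × 32 = 1440 ≡ 16; 16 × 78 = 1248 ≡ 2; 2 × 16 = 32 ≡ 32. So 16^15 ≡ 32 (mod 89).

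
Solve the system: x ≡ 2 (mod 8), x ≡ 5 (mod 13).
M = 8 × 13 = 104. M₁ = 13, y₁ ≡ 5 (mod 8). M₂ = 8, y₂ ≡ 5 (mod 13). x = 2×13×5 + 5×8×5 ≡ 18 (mod 104)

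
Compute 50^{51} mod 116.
44

Using successive squaring:
Binary expansion of 51: 110011
Powers of 50 mod 116 (each is the square of the previous):
  50^1 ≡ 50 (mod 116)
  50^2 ≡ 50² = 2500 ≡ 64 (mod 116)
  50^4 ≡ 64² = 4096 ≡ 36 (mod 116)
  50^8 ≡ 36² = 1296 ≡ 20 (mod 116)
  50^16 ≡ 20² = 400 ≡ 52 (mod 116)
  50^32 ≡ 52² = 2704 ≡ 36 (mod 116)
51 = 32 + 16 + 2 + 1, so 50^51 = 50^32 × 50^16 × 50^2 × 50^1 ≡ 36 × 52 × 64 × 50 (mod 116)
Multiplying step by step:
  36 × 52 = 1872 ≡ 16 (mod 116)
  16 × 64 = 1024 ≡ 96 (mod 116)
  96 × 50 = 4800 ≡ 44 (mod 116)
Result: 50^51 ≡ 44 (mod 116)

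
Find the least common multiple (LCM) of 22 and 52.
572

First find GCD(22, 52) using the Euclidean algorithm:
22 = 0 × 52 + 22
52 = 2 × 22 + 8
22 = 2 × 8 + 6
8 = 1 × 6 + 2
6 = 3 × 2 + 0
GCD(22, 52) = 2

LCM formula: LCM(a, b) = (a × b) / GCD(a, b)
LCM(22, 52) = (22 × 52) / 2
LCM(22, 52) = 1144 / 2
LCM(22, 52) = 572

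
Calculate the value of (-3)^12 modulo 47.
Using repeated squaring. (-3) ≡ 44 (mod 47). 12 = 8 + 4 (binary 1100). Repeated squaring mod 47: 44^1 ≡ 44; 44^2 ≡ 44² = 1936 ≡ 9; 44^4 ≡ 9² = 81 ≡ 34; 44^8 ≡ 34² = 1156 ≡ 28. Multiply: (-3)^12 ≡ 44^8 × 44^4 ≡ 28 × 34 (mod 47): 28 × 34 = 952 ≡ 12. So (-3)^12 ≡ 12 (mod 47).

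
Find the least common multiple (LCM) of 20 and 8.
40

First find GCD(20, 8) using the Euclidean algorithm:
20 = 2 × 8 + 4
8 = 2 × 4 + 0
GCD(20, 8) = 4

LCM formula: LCM(a, b) = (a × b) / GCD(a, b)
LCM(20, 8) = (20 × 8) / 4
LCM(20, 8) = 160 / 4
LCM(20, 8) = 40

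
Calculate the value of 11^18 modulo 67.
Using repeated squaring. 18 = 16 + 2 (binary 10010). Repeated squaring mod 67: 11^1 ≡ 11; 11^2 ≡ 11² = 121 ≡ 54; 11^4 ≡ 54² = 2916 ≡ 35; 11^8 ≡ 35² = 1225 ≡ 19; 11^16 ≡ 19² = 361 ≡ 26. Multiply: 11^18 = 11^16 × 11^2 ≡ 26 × 54 (mod 67): 26 × 54 = 1404 ≡ 64. So 11^18 ≡ 64 (mod 67).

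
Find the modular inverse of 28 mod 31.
28^(-1) ≡ 10 (mod 31). Verification: 28 × 10 = 280 ≡ 1 (mod 31)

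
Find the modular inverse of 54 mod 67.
54^(-1) ≡ 36 (mod 67). Verification: 54 × 36 = 1944 ≡ 1 (mod 67)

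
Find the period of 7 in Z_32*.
Powers of 7 mod 32: 7^1≡7, 7^2≡17, 7^3≡23, 7^4≡1. Order = 4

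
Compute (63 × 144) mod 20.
12

(63 × 144) = 9072
9072 mod 20 = 12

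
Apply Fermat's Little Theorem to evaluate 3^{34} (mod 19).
17

By Fermat's Little Theorem, a^(p-1) ≡ 1 (mod p) for prime p and gcd(a, p) = 1
Here p = 19, so 3^18 ≡ 1 (mod 19)
We can reduce the exponent: 34 mod 18 = 16
So 3^34 ≡ 3^16 (mod 19)
Computing: 3^16 mod 19 = 17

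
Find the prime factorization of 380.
2^2 × 5 × 19

Divide by primes starting from smallest:
380 ÷ 2 = 190
190 ÷ 2 = 95
95 ÷ 5 = 19
19 ÷ 19 = 1

380 = 2^2 × 5 × 19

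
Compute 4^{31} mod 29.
6

Using successive squaring:
Binary expansion of 31: 11111
Powers of 4 mod 29 (each is the square of the previous):
  4^1 ≡ 4 (mod 29)
  4^2 ≡ 4² = 16 ≡ 16 (mod 29)
  4^4 ≡ 16² = 256 ≡ 24 (mod 29)
  4^8 ≡ 24² = 576 ≡ 25 (mod 29)
  4^16 ≡ 25² = 625 ≡ 16 (mod 29)
31 = 16 + 8 + 4 + 2 + 1, so 4^31 = 4^16 × 4^8 × 4^4 × 4^2 × 4^1 ≡ 16 × 25 × 24 × 16 × 4 (mod 29)
Multiplying step by step:
  16 × 25 = 400 ≡ 23 (mod 29)
  23 × 24 = 552 ≡ 1 (mod 29)
  1 × 16 = 16 ≡ 16 (mod 29)
  16 × 4 = 64 ≡ 6 (mod 29)
Result: 4^31 ≡ 6 (mod 29)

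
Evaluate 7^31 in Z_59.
Using repeated squaring. 31 = 16 + 8 + 4 + 2 + 1 (binary 11111). Repeated squaring mod 59: 7^1 ≡ 7; 7^2 ≡ 7² = 49 ≡ 49; 7^4 ≡ 49² = 2401 ≡ 41; 7^8 ≡ 41² = 1681 ≡ 29; 7^16 ≡ 29² = 841 ≡ 15. Multiply: 7^31 = 7^16 × 7^8 × 7^4 × 7^2 × 7^1 ≡ 15 × 29 × 41 × 49 × 7 (mod 59): 15 × 29 = 435 ≡ 22; 22 × 41 = 902 ≡ 17; 17 × 49 = 833 ≡ 7; 7 × 7 = 49 ≡ 49. So 7^31 ≡ 49 (mod 59).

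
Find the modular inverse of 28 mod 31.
28^(-1) ≡ 10 (mod 31). Verification: 28 × 10 = 280 ≡ 1 (mod 31)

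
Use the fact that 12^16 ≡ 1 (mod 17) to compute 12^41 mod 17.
By Fermat: 12^{16} ≡ 1 (mod 17). 41 = 2×16 + 9. So 12^{41} ≡ 12^{9} ≡ 5 (mod 17)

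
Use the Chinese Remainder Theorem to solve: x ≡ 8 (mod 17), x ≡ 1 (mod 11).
144

Using the Chinese Remainder Theorem:
M = product of moduli = 187
For equation 1: M_1 = 11, 11 ≡ 11 (mod 17), inverse of 11 mod 17 is 14 (check: 11 × 14 = 154 ≡ 1 (mod 17))
For equation 2: M_2 = 17, 17 ≡ 6 (mod 11), inverse of 17 mod 11 is 2 (check: 6 × 2 = 12 ≡ 1 (mod 11))
Combine: x ≡ Σ r_i×M_i×(M_i⁻¹ mod m_i) = 8×11×14 + 1×17×2 = 1232 + 34 = 1266
1266 mod 187 = 144
x ≡ 144 (mod 187)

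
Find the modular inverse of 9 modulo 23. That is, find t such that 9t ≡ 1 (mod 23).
18

Using Extended Euclidean Algorithm:
gcd(9, 23) = 1
Bezout coefficients: 9 × -5 + 23 × 2 = 1
So 9 × -5 ≡ 1 (mod 23)
The inverse is -5 mod 23 = 18
Verification: 9 × 18 = 162 = 7 × 23 + 1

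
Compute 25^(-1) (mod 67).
59

Using Extended Euclidean Algorithm:
gcd(25, 67) = 1
Bezout coefficients: 25 × -8 + 67 × 3 = 1
So 25 × -8 ≡ 1 (mod 67)
The inverse is -8 mod 67 = 59
Verification: 25 × 59 = 1475 = 22 × 67 + 1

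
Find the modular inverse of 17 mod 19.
17^(-1) ≡ 9 (mod 19). Verification: 17 × 9 = 153 ≡ 1 (mod 19)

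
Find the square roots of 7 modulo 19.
The square roots of 7 mod 19 are 11 and 8. Verify: 11² = 121 ≡ 7 (mod 19)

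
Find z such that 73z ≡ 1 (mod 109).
73^(-1) ≡ 3 (mod 109). Verification: 73 × 3 = 219 ≡ 1 (mod 109)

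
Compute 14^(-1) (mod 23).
5

Using Extended Euclidean Algorithm:
gcd(14, 23) = 1
Bezout coefficients: 14 × 5 + 23 × -3 = 1
So 14 × 5 ≡ 1 (mod 23)
The inverse is 5 mod 23 = 5
Verification: 14 × 5 = 70 = 3 × 23 + 1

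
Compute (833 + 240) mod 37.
0

(833 + 240) = 1073
1073 mod 37 = 0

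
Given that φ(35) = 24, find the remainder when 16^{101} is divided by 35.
By Euler: 16^{24} ≡ 1 (mod 35) since gcd(16, 35) = 1. 101 = 4×24 + 5. So 16^{101} ≡ 16^{5} ≡ 11 (mod 35)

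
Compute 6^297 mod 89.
Using Fermat: 6^{88} ≡ 1 (mod 89). 297 ≡ 33 (mod 88). So 6^{297} ≡ 6^{33} ≡ 12 (mod 89)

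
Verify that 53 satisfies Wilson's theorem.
(52)! mod 53 = 52. Since this equals -1 (mod 53), Wilson confirms 53 is prime.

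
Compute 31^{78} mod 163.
133

Using successive squaring:
Binary expansion of 78: 1001110
Powers of 31 mod 163 (each is the square of the previous):
  31^1 ≡ 31 (mod 163)
  31^2 ≡ 31² = 961 ≡ 146 (mod 163)
  31^4 ≡ 146² = 21316 ≡ 126 (mod 163)
  31^8 ≡ 126² = 15876 ≡ 65 (mod 163)
  31^16 ≡ 65² = 4225 ≡ 150 (mod 163)
  31^32 ≡ 150² = 22500 ≡ 6 (mod 163)
  31^64 ≡ 6² = 36 ≡ 36 (mod 163)
78 = 64 + 8 + 4 + 2, so 31^78 = 31^64 × 31^8 × 31^4 × 31^2 ≡ 36 × 65 × 126 × 146 (mod 163)
Multiplying step by step:
  36 × 65 = 2340 ≡ 58 (mod 163)
  58 × 126 = 7308 ≡ 136 (mod 163)
  136 × 146 = 19856 ≡ 133 (mod 163)
Result: 31^78 ≡ 133 (mod 163)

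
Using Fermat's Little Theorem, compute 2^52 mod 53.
By Fermat's Little Theorem, 2^{52} ≡ 1 (mod 53) since 53 is prime and gcd(2, 53) = 1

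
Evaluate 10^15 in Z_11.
Using Fermat: 10^{10} ≡ 1 (mod 11). 15 ≡ 5 (mod 10). So 10^{15} ≡ 10^{5} ≡ 10 (mod 11)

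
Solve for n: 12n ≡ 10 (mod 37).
7

Since gcd(12, 37) = 1 divides 10, a solution exists.
Multiply both sides by the inverse of 12 mod 37:
  12^(-1) mod 37 = 34
  x ≡ 34 × 10 ≡ 340 ≡ 7 (mod 37)
Verification: 12 × 7 = 84 = 2 × 37 + 10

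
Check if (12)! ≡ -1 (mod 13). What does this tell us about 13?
(12)! mod 13 = 12. Since this equals -1 (mod 13), Wilson confirms 13 is prime.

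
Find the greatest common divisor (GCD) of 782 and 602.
2

Using the Euclidean algorithm:
782 = 1 × 602 + 180
602 = 3 × 180 + 62
180 = 2 × 62 + 56
62 = 1 × 56 + 6
56 = 9 × 6 + 2
6 = 3 × 2 + 0

GCD(782, 602) = 2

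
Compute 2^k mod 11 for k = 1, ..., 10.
g^1, g^2, ..., g^{10} mod 11: {2, 4, 8, 5, 10, 9, 7, 3, 6, 1}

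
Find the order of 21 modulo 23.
Powers of 21 mod 23: 21^1≡21, 21^2≡4, 21^3≡15, 21^4≡16, 21^5≡14, 21^6≡18, 21^7≡10, 21^8≡3, 21^9≡17, 21^10≡12, 21^11≡22, 21^12≡2, 21^13≡19, 21^14≡8, 21^15≡7, 21^16≡9, 21^17≡5, 21^18≡13, 21^19≡20, 21^20≡6, 21^21≡11, 21^22≡1. Order = 22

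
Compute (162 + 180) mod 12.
6

(162 + 180) = 342
342 mod 12 = 6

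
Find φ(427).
360

Prime factorization: 427 = 7 × 61
Using the formula φ(n) = n × Π(1 - 1/p) for each prime factor p:
φ(427) = 427 × (1 - 1/7) × (1 - 1/61)
φ(427) = 360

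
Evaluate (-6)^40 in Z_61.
Using repeated squaring. (-6) ≡ 55 (mod 61). 40 = 32 + 8 (binary 101000). Repeated squaring mod 61: 55^1 ≡ 55; 55^2 ≡ 55² = 3025 ≡ 36; 55^4 ≡ 36² = 1296 ≡ 15; 55^8 ≡ 15² = 225 ≡ 42; 55^16 ≡ 42² = 1764 ≡ 56; 55^32 ≡ 56² = 3136 ≡ 25. Multiply: (-6)^40 ≡ 55^32 × 55^8 ≡ 25 × 42 (mod 61): 25 × 42 = 1050 ≡ 13. So (-6)^40 ≡ 13 (mod 61).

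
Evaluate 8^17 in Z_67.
Using repeated squaring. 17 = 16 + 1 (binary 10001). Repeated squaring mod 67: 8^1 ≡ 8; 8^2 ≡ 8² = 64 ≡ 64; 8^4 ≡ 64² = 4096 ≡ 9; 8^8 ≡ 9² = 81 ≡ 14; 8^16 ≡ 14² = 196 ≡ 62. Multiply: 8^17 = 8^16 × 8^1 ≡ 62 × 8 (mod 67): 62 × 8 = 496 ≡ 27. So 8^17 ≡ 27 (mod 67).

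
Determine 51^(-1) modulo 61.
51^(-1) ≡ 6 (mod 61). Verification: 51 × 6 = 306 ≡ 1 (mod 61)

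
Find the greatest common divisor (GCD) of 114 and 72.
6

Using the Euclidean algorithm:
114 = 1 × 72 + 42
72 = 1 × 42 + 30
42 = 1 × 30 + 12
30 = 2 × 12 + 6
12 = 2 × 6 + 0

GCD(114, 72) = 6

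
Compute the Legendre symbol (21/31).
(21/31) = 21^{15} mod 31 = -1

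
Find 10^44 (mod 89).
Using repeated squaring. 44 = 32 + 8 + 4 (binary 101100). Repeated squaring mod 89: 10^1 ≡ 10; 10^2 ≡ 10² = 100 ≡ 11; 10^4 ≡ 11² = 121 ≡ 32; 10^8 ≡ 32² = 1024 ≡ 45; 10^16 ≡ 45² = 2025 ≡ 67; 10^32 ≡ 67² = 4489 ≡ 39. Multiply: 10^44 = 10^32 × 10^8 × 10^4 ≡ 39 × 45 × 32 (mod 89): 39 × 45 = 1755 ≡ 64; 64 × 32 = 2048 ≡ 1. So 10^44 ≡ 1 (mod 89).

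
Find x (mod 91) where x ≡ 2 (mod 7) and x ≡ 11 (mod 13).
M = 7 × 13 = 91. M₁ = 13, y₁ ≡ 6 (mod 7). M₂ = 7, y₂ ≡ 2 (mod 13). x = 2×13×6 + 11×7×2 ≡ 37 (mod 91)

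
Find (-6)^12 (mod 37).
Using repeated squaring. (-6) ≡ 31 (mod 37). 12 = 8 + 4 (binary 1100). Repeated squaring mod 37: 31^1 ≡ 31; 31^2 ≡ 31² = 961 ≡ 36; 31^4 ≡ 36² = 1296 ≡ 1; 31^8 ≡ 1² = 1 ≡ 1. Multiply: (-6)^12 ≡ 31^8 × 31^4 ≡ 1 × 1 (mod 37): 1 × 1 = 1 ≡ 1. So (-6)^12 ≡ 1 (mod 37).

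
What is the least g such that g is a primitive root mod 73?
p - 1 = 72 has prime divisors 2, 3. h is a primitive root mod 73 iff h^(72/q) ≢ 1 (mod 73) for each such q.
h = 2: 2^36 ≡ 1, 2^24 ≡ 64 (mod 73); 2^36 ≡ 1, so not a primitive root.
h = 3: 3^36 ≡ 1, 3^24 ≡ 1 (mod 73); 3^36 ≡ 1, so not a primitive root.
h = 4: 4^36 ≡ 1, 4^24 ≡ 8 (mod 73); 4^36 ≡ 1, so not a primitive root.
h = 5: 5^36 ≡ 72, 5^24 ≡ 8 (mod 73); none is 1, so 5 has order 72 and is a primitive root.
The smallest primitive root mod 73 is g = 5.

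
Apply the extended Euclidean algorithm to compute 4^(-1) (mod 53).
Extended GCD: 4(-13) + 53(1) = 1. So 4^(-1) ≡ 40 ≡ 40 (mod 53). Verify: 4 × 40 = 160 ≡ 1 (mod 53)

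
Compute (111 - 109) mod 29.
2

(111 - 109) = 2
2 mod 29 = 2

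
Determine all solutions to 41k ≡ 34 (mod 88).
18

Since gcd(41, 88) = 1 divides 34, a solution exists.
Multiply both sides by the inverse of 41 mod 88:
  41^(-1) mod 88 = 73
  x ≡ 73 × 34 ≡ 2482 ≡ 18 (mod 88)
Verification: 41 × 18 = 738 = 8 × 88 + 34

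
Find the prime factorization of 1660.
2^2 × 5 × 83

Divide by primes starting from smallest:
1660 ÷ 2 = 830
830 ÷ 2 = 415
415 ÷ 5 = 83
83 ÷ 83 = 1

1660 = 2^2 × 5 × 83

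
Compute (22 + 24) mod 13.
7

(22 + 24) = 46
46 mod 13 = 7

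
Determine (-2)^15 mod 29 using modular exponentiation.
Using repeated squaring. (-2) ≡ 27 (mod 29). 15 = 8 + 4 + 2 + 1 (binary 1111). Repeated squaring mod 29: 27^1 ≡ 27; 27^2 ≡ 27² = 729 ≡ 4; 27^4 ≡ 4² = 16 ≡ 16; 27^8 ≡ 16² = 256 ≡ 24. Multiply: (-2)^15 ≡ 27^8 × 27^4 × 27^2 × 27^1 ≡ 24 × 16 × 4 × 27 (mod 29): 24 × 16 = 384 ≡ 7; 7 × 4 = 28 ≡ 28; 28 × 27 = 756 ≡ 2. So (-2)^15 ≡ 2 (mod 29).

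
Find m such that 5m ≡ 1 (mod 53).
5^(-1) ≡ 32 (mod 53). Verification: 5 × 32 = 160 ≡ 1 (mod 53)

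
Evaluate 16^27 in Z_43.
Using repeated squaring. 27 = 16 + 8 + 2 + 1 (binary 11011). Repeated squaring mod 43: 16^1 ≡ 16; 16^2 ≡ 16² = 256 ≡ 41; 16^4 ≡ 41² = 1681 ≡ 4; 16^8 ≡ 4² = 16 ≡ 16; 16^16 ≡ 16² = 256 ≡ 41. Multiply: 16^27 = 16^16 × 16^8 × 16^2 × 16^1 ≡ 41 × 16 × 41 × 16 (mod 43): 41 × 16 = 656 ≡ 11; 11 × 41 = 451 ≡ 21; 21 × 16 = 336 ≡ 35. So 16^27 ≡ 35 (mod 43).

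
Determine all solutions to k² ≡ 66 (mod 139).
The square roots of 66 mod 139 are 30 and 109. Verify: 30² = 900 ≡ 66 (mod 139)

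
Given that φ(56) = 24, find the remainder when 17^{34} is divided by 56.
By Euler: 17^{24} ≡ 1 (mod 56) since gcd(17, 56) = 1. 34 = 1×24 + 10. So 17^{34} ≡ 17^{10} ≡ 25 (mod 56)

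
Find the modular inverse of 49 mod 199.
49^(-1) ≡ 65 (mod 199). Verification: 49 × 65 = 3185 ≡ 1 (mod 199)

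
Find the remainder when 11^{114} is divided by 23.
By Fermat: 11^{22} ≡ 1 (mod 23). 114 = 5×22 + 4. So 11^{114} ≡ 11^{4} ≡ 13 (mod 23)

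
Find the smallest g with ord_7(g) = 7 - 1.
p - 1 = 6 has prime divisors 2, 3. h is a primitive root mod 7 iff h^(6/q) ≢ 1 (mod 7) for each such q.
h = 2: 2^3 ≡ 1, 2^2 ≡ 4 (mod 7); 2^3 ≡ 1, so not a primitive root.
h = 3: 3^3 ≡ 6, 3^2 ≡ 2 (mod 7); none is 1, so 3 has order 6 and is a primitive root.
The smallest primitive root mod 7 is g = 3.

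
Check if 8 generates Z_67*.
p - 1 = 66 has prime divisors 2, 3, 11. Check 8^(66/q) mod 67 for each: 8^(66/2) = 8^33 ≡ 66, 8^(66/3) = 8^22 ≡ 1, 8^(66/11) = 8^6 ≡ 40 (mod 67). Since 8^22 ≡ 1 (mod 67), the order of 8 divides 22 (in fact the order is 22) ≠ 66, so it is not a primitive root.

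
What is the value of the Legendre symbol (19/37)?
(19/37) = 19^{18} mod 37 = -1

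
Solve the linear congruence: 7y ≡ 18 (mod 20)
14

Since gcd(7, 20) = 1 divides 18, a solution exists.
Multiply both sides by the inverse of 7 mod 20:
  7^(-1) mod 20 = 3
  x ≡ 3 × 18 ≡ 54 ≡ 14 (mod 20)
Verification: 7 × 14 = 98 = 4 × 20 + 18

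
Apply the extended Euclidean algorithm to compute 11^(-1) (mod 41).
Extended GCD: 11(15) + 41(-4) = 1. So 11^(-1) ≡ 15 ≡ 15 (mod 41). Verify: 11 × 15 = 165 ≡ 1 (mod 41)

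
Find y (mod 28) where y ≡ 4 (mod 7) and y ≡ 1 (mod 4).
M = 7 × 4 = 28. M₁ = 4, y₁ ≡ 2 (mod 7). M₂ = 7, y₂ ≡ 3 (mod 4). y = 4×4×2 + 1×7×3 ≡ 25 (mod 28)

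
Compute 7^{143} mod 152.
87

Using successive squaring:
Binary expansion of 143: 10001111
Powers of 7 mod 152 (each is the square of the previous):
  7^1 ≡ 7 (mod 152)
  7^2 ≡ 7² = 49 ≡ 49 (mod 152)
  7^4 ≡ 49² = 2401 ≡ 121 (mod 152)
  7^8 ≡ 121² = 14641 ≡ 49 (mod 152)
  7^16 ≡ 49² = 2401 ≡ 121 (mod 152)
  7^32 ≡ 121² = 14641 ≡ 49 (mod 152)
  7^64 ≡ 49² = 2401 ≡ 121 (mod 152)
  7^128 ≡ 121² = 14641 ≡ 49 (mod 152)
143 = 128 + 8 + 4 + 2 + 1, so 7^143 = 7^128 × 7^8 × 7^4 × 7^2 × 7^1 ≡ 49 × 49 × 121 × 49 × 7 (mod 152)
Multiplying step by step:
  49 × 49 = 2401 ≡ 121 (mod 152)
  121 × 121 = 14641 ≡ 49 (mod 152)
  49 × 49 = 2401 ≡ 121 (mod 152)
  121 × 7 = 847 ≡ 87 (mod 152)
Result: 7^143 ≡ 87 (mod 152)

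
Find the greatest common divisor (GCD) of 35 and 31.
1

Using the Euclidean algorithm:
35 = 1 × 31 + 4
31 = 7 × 4 + 3
4 = 1 × 3 + 1
3 = 3 × 1 + 0

GCD(35, 31) = 1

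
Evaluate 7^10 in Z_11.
10 = 8 + 2 (binary 1010). Repeated squaring mod 11: 7^1 ≡ 7; 7^2 ≡ 7² = 49 ≡ 5; 7^4 ≡ 5² = 25 ≡ 3; 7^8 ≡ 3² = 9 ≡ 9. Multiply: 7^10 = 7^8 × 7^2 ≡ 9 × 5 (mod 11): 9 × 5 = 45 ≡ 1. So 7^10 ≡ 1 (mod 11).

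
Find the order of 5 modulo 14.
Powers of 5 mod 14: 5^1≡5, 5^2≡11, 5^3≡13, 5^4≡9, 5^5≡3, 5^6≡1. Order = 6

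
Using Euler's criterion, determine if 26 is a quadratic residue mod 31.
By Euler's criterion: 26^{15} ≡ 30 (mod 31). Since this equals -1 (≡ 30), 26 is not a QR.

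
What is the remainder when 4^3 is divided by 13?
3 = 2 + 1 (binary 11). Repeated squaring mod 13: 4^1 ≡ 4; 4^2 ≡ 4² = 16 ≡ 3. Multiply: 4^3 = 4^2 × 4^1 ≡ 3 × 4 (mod 13): 3 × 4 = 12 ≡ 12. So 4^3 ≡ 12 (mod 13).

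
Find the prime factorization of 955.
5 × 191

Divide by primes starting from smallest:
955 ÷ 5 = 191
191 ÷ 191 = 1

955 = 5 × 191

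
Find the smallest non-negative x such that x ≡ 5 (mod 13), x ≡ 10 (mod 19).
200

Using the Chinese Remainder Theorem:
M = product of moduli = 247
For equation 1: M_1 = 19, 19 ≡ 6 (mod 13), inverse of 19 mod 13 is 11 (check: 6 × 11 = 66 ≡ 1 (mod 13))
For equation 2: M_2 = 13, 13 ≡ 13 (mod 19), inverse of 13 mod 19 is 3 (check: 13 × 3 = 39 ≡ 1 (mod 19))
Combine: x ≡ Σ r_i×M_i×(M_i⁻¹ mod m_i) = 5×19×11 + 10×13×3 = 1045 + 390 = 1435
1435 mod 247 = 200
x ≡ 200 (mod 247)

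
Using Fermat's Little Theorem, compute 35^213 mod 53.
By Fermat: 35^{52} ≡ 1 (mod 53). 213 = 4×52 + 5. So 35^{213} ≡ 35^{5} ≡ 41 (mod 53)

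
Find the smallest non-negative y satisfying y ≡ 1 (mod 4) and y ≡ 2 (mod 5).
M = 4 × 5 = 20. M₁ = 5, y₁ ≡ 1 (mod 4). M₂ = 4, y₂ ≡ 4 (mod 5). y = 1×5×1 + 2×4×4 ≡ 17 (mod 20)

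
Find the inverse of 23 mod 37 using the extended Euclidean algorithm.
Extended GCD: 23(-8) + 37(5) = 1. So 23^(-1) ≡ 29 ≡ 29 (mod 37). Verify: 23 × 29 = 667 ≡ 1 (mod 37)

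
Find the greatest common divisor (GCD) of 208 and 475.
1

Using the Euclidean algorithm:
208 = 0 × 475 + 208
475 = 2 × 208 + 59
208 = 3 × 59 + 31
59 = 1 × 31 + 28
31 = 1 × 28 + 3
28 = 9 × 3 + 1
3 = 3 × 1 + 0

GCD(208, 475) = 1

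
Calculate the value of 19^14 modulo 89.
Using repeated squaring. 14 = 8 + 4 + 2 (binary 1110). Repeated squaring mod 89: 19^1 ≡ 19; 19^2 ≡ 19² = 361 ≡ 5; 19^4 ≡ 5² = 25 ≡ 25; 19^8 ≡ 25² = 625 ≡ 2. Multiply: 19^14 = 19^8 × 19^4 × 19^2 ≡ 2 × 25 × 5 (mod 89): 2 × 25 = 50 ≡ 50; 50 × 5 = 250 ≡ 72. So 19^14 ≡ 72 (mod 89).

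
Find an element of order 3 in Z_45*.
16 has order 3 mod 45 since 16^{3} ≡ 1 (mod 45) and no smaller power works.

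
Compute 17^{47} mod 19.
4

Using successive squaring:
Binary expansion of 47: 101111
Powers of 17 mod 19 (each is the square of the previous):
  17^1 ≡ 17 (mod 19)
  17^2 ≡ 17² = 289 ≡ 4 (mod 19)
  17^4 ≡ 4² = 16 ≡ 16 (mod 19)
  17^8 ≡ 16² = 256 ≡ 9 (mod 19)
  17^16 ≡ 9² = 81 ≡ 5 (mod 19)
  17^32 ≡ 5² = 25 ≡ 6 (mod 19)
47 = 32 + 8 + 4 + 2 + 1, so 17^47 = 17^32 × 17^8 × 17^4 × 17^2 × 17^1 ≡ 6 × 9 × 16 × 4 × 17 (mod 19)
Multiplying step by step:
  6 × 9 = 54 ≡ 16 (mod 19)
  16 × 16 = 256 ≡ 9 (mod 19)
  9 × 4 = 36 ≡ 17 (mod 19)
  17 × 17 = 289 ≡ 4 (mod 19)
Result: 17^47 ≡ 4 (mod 19)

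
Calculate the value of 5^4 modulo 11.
4 = 4 (binary 100). Repeated squaring mod 11: 5^1 ≡ 5; 5^2 ≡ 5² = 25 ≡ 3; 5^4 ≡ 3² = 9 ≡ 9. So 5^4 ≡ 9 (mod 11).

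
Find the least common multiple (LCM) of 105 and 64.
6720

First find GCD(105, 64) using the Euclidean algorithm:
105 = 1 × 64 + 41
64 = 1 × 41 + 23
41 = 1 × 23 + 18
23 = 1 × 18 + 5
18 = 3 × 5 + 3
5 = 1 × 3 + 2
3 = 1 × 2 + 1
2 = 2 × 1 + 0
GCD(105, 64) = 1

LCM formula: LCM(a, b) = (a × b) / GCD(a, b)
LCM(105, 64) = (105 × 64) / 1
LCM(105, 64) = 6720 / 1
LCM(105, 64) = 6720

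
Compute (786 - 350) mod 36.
4

(786 - 350) = 436
436 mod 36 = 4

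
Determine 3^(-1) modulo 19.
3^(-1) ≡ 13 (mod 19). Verification: 3 × 13 = 39 ≡ 1 (mod 19)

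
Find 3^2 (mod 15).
2 = 2 (binary 10). Repeated squaring mod 15: 3^1 ≡ 3; 3^2 ≡ 3² = 9 ≡ 9. So 3^2 ≡ 9 (mod 15).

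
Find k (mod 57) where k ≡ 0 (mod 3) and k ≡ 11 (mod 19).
M = 3 × 19 = 57. M₁ = 19, y₁ ≡ 1 (mod 3). M₂ = 3, y₂ ≡ 13 (mod 19). k = 0×19×1 + 11×3×13 ≡ 30 (mod 57)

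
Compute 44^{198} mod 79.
22

Using successive squaring:
Binary expansion of 198: 11000110
Powers of 44 mod 79 (each is the square of the previous):
  44^1 ≡ 44 (mod 79)
  44^2 ≡ 44² = 1936 ≡ 40 (mod 79)
  44^4 ≡ 40² = 1600 ≡ 20 (mod 79)
  44^8 ≡ 20² = 400 ≡ 5 (mod 79)
  44^16 ≡ 5² = 25 ≡ 25 (mod 79)
  44^32 ≡ 25² = 625 ≡ 72 (mod 79)
  44^64 ≡ 72² = 5184 ≡ 49 (mod 79)
  44^128 ≡ 49² = 2401 ≡ 31 (mod 79)
198 = 128 + 64 + 4 + 2, so 44^198 = 44^128 × 44^64 × 44^4 × 44^2 ≡ 31 × 49 × 20 × 40 (mod 79)
Multiplying step by step:
  31 × 49 = 1519 ≡ 18 (mod 79)
  18 × 20 = 360 ≡ 44 (mod 79)
  44 × 40 = 1760 ≡ 22 (mod 79)
Result: 44^198 ≡ 22 (mod 79)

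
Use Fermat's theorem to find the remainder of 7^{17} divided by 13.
11

By Fermat's Little Theorem, a^(p-1) ≡ 1 (mod p) for prime p and gcd(a, p) = 1
Here p = 13, so 7^12 ≡ 1 (mod 13)
We can reduce the exponent: 17 mod 12 = 5
So 7^17 ≡ 7^5 (mod 13)
Computing: 7^5 mod 13 = 11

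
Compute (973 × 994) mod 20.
2

(973 × 994) = 967162
967162 mod 20 = 2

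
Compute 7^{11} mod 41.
22

Using successive squaring:
Binary expansion of 11: 1011
Powers of 7 mod 41 (each is the square of the previous):
  7^1 ≡ 7 (mod 41)
  7^2 ≡ 7² = 49 ≡ 8 (mod 41)
  7^4 ≡ 8² = 64 ≡ 23 (mod 41)
  7^8 ≡ 23² = 529 ≡ 37 (mod 41)
11 = 8 + 2 + 1, so 7^11 = 7^8 × 7^2 × 7^1 ≡ 37 × 8 × 7 (mod 41)
Multiplying step by step:
  37 × 8 = 296 ≡ 9 (mod 41)
  9 × 7 = 63 ≡ 22 (mod 41)
Result: 7^11 ≡ 22 (mod 41)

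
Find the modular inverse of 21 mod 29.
21^(-1) ≡ 18 (mod 29). Verification: 21 × 18 = 378 ≡ 1 (mod 29)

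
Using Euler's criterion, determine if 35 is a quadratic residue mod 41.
By Euler's criterion: 35^{20} ≡ 40 (mod 41). Since this equals -1 (≡ 40), 35 is not a QR.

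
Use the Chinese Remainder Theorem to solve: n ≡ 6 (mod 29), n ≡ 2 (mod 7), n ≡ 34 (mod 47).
3747

Using the Chinese Remainder Theorem:
M = product of moduli = 9541
For equation 1: M_1 = 329, 329 ≡ 10 (mod 29), inverse of 329 mod 29 is 3 (check: 10 × 3 = 30 ≡ 1 (mod 29))
For equation 2: M_2 = 1363, 1363 ≡ 5 (mod 7), inverse of 1363 mod 7 is 3 (check: 5 × 3 = 15 ≡ 1 (mod 7))
For equation 3: M_3 = 203, 203 ≡ 15 (mod 47), inverse of 203 mod 47 is 22 (check: 15 × 22 = 330 ≡ 1 (mod 47))
Combine: n ≡ Σ r_i×M_i×(M_i⁻¹ mod m_i) = 6×329×3 + 2×1363×3 + 34×203×22 = 5922 + 8178 + 151844 = 165944
165944 mod 9541 = 3747
n ≡ 3747 (mod 9541)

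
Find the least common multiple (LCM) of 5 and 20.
20

First find GCD(5, 20) using the Euclidean algorithm:
5 = 0 × 20 + 5
20 = 4 × 5 + 0
GCD(5, 20) = 5

LCM formula: LCM(a, b) = (a × b) / GCD(a, b)
LCM(5, 20) = (5 × 20) / 5
LCM(5, 20) = 100 / 5
LCM(5, 20) = 20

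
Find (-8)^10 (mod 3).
(-8) ≡ 1 (mod 3). 10 = 8 + 2 (binary 1010). Repeated squaring mod 3: 1^1 ≡ 1; 1^2 ≡ 1² = 1 ≡ 1; 1^4 ≡ 1² = 1 ≡ 1; 1^8 ≡ 1² = 1 ≡ 1. Multiply: (-8)^10 ≡ 1^8 × 1^2 ≡ 1 × 1 (mod 3): 1 × 1 = 1 ≡ 1. So (-8)^10 ≡ 1 (mod 3).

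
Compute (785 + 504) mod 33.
2

(785 + 504) = 1289
1289 mod 33 = 2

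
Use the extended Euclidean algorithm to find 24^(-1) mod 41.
Extended GCD: 24(12) + 41(-7) = 1. So 24^(-1) ≡ 12 ≡ 12 (mod 41). Verify: 24 × 12 = 288 ≡ 1 (mod 41)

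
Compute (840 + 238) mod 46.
20

(840 + 238) = 1078
1078 mod 46 = 20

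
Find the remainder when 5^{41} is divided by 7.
By Fermat: 5^{6} ≡ 1 (mod 7). 41 = 6×6 + 5. So 5^{41} ≡ 5^{5} ≡ 3 (mod 7)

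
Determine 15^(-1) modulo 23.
15^(-1) ≡ 20 (mod 23). Verification: 15 × 20 = 300 ≡ 1 (mod 23)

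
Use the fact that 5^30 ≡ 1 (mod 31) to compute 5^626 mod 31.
By Fermat: 5^{30} ≡ 1 (mod 31). 626 ≡ 26 (mod 30). So 5^{626} ≡ 5^{26} ≡ 25 (mod 31)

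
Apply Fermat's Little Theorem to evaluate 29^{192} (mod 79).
18

By Fermat's Little Theorem, a^(p-1) ≡ 1 (mod p) for prime p and gcd(a, p) = 1
Here p = 79, so 29^78 ≡ 1 (mod 79)
We can reduce the exponent: 192 mod 78 = 36
So 29^192 ≡ 29^36 (mod 79)
Computing: 29^36 mod 79 = 18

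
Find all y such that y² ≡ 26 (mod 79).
The square roots of 26 mod 79 are 42 and 37. Verify: 42² = 1764 ≡ 26 (mod 79)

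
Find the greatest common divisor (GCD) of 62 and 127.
1

Using the Euclidean algorithm:
62 = 0 × 127 + 62
127 = 2 × 62 + 3
62 = 20 × 3 + 2
3 = 1 × 2 + 1
2 = 2 × 1 + 0

GCD(62, 127) = 1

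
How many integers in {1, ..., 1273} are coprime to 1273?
1188

Prime factorization: 1273 = 19 × 67
Using the formula φ(n) = n × Π(1 - 1/p) for each prime factor p:
φ(1273) = 1273 × (1 - 1/19) × (1 - 1/67)
φ(1273) = 1188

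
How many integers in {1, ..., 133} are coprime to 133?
108

Prime factorization: 133 = 7 × 19
Using the formula φ(n) = n × Π(1 - 1/p) for each prime factor p:
φ(133) = 133 × (1 - 1/7) × (1 - 1/19)
φ(133) = 108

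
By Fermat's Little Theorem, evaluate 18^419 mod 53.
By Fermat: 18^{52} ≡ 1 (mod 53). 419 = 8×52 + 3. So 18^{419} ≡ 18^{3} ≡ 2 (mod 53)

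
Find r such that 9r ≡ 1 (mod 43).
9^(-1) ≡ 24 (mod 43). Verification: 9 × 24 = 216 ≡ 1 (mod 43)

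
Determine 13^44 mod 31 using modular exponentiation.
Using Fermat: 13^{30} ≡ 1 (mod 31). 44 ≡ 14 (mod 30). So 13^{44} ≡ 13^{14} ≡ 19 (mod 31)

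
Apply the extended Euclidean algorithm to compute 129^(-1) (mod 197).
Extended GCD: 129(84) + 197(-55) = 1. So 129^(-1) ≡ 84 ≡ 84 (mod 197). Verify: 129 × 84 = 10836 ≡ 1 (mod 197)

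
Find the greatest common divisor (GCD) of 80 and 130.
10

Using the Euclidean algorithm:
80 = 0 × 130 + 80
130 = 1 × 80 + 50
80 = 1 × 50 + 30
50 = 1 × 30 + 20
30 = 1 × 20 + 10
20 = 2 × 10 + 0

GCD(80, 130) = 10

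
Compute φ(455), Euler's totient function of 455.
288

Prime factorization: 455 = 5 × 7 × 13
Using the formula φ(n) = n × Π(1 - 1/p) for each prime factor p:
φ(455) = 455 × (1 - 1/5) × (1 - 1/7) × (1 - 1/13)
φ(455) = 288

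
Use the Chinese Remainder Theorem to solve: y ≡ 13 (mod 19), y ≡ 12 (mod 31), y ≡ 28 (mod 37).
16752

Using the Chinese Remainder Theorem:
M = product of moduli = 21793
For equation 1: M_1 = 1147, 1147 ≡ 7 (mod 19), inverse of 1147 mod 19 is 11 (check: 7 × 11 = 77 ≡ 1 (mod 19))
For equation 2: M_2 = 703, 703 ≡ 21 (mod 31), inverse of 703 mod 31 is 3 (check: 21 × 3 = 63 ≡ 1 (mod 31))
For equation 3: M_3 = 589, 589 ≡ 34 (mod 37), inverse of 589 mod 37 is 12 (check: 34 × 12 = 408 ≡ 1 (mod 37))
Combine: y ≡ Σ r_i×M_i×(M_i⁻¹ mod m_i) = 13×1147×11 + 12×703×3 + 28×589×12 = 164021 + 25308 + 197904 = 387233
387233 mod 21793 = 16752
y ≡ 16752 (mod 21793)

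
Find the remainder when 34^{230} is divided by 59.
By Fermat: 34^{58} ≡ 1 (mod 59). 230 = 3×58 + 56. So 34^{230} ≡ 34^{56} ≡ 27 (mod 59)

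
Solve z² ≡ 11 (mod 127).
The square roots of 11 mod 127 are 30 and 97. Verify: 30² = 900 ≡ 11 (mod 127)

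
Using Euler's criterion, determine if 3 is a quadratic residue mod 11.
By Euler's criterion: 3^{5} ≡ 1 (mod 11). Since this equals 1, 3 is a QR.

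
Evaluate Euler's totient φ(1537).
1456

Prime factorization: 1537 = 29 × 53
Using the formula φ(n) = n × Π(1 - 1/p) for each prime factor p:
φ(1537) = 1537 × (1 - 1/29) × (1 - 1/53)
φ(1537) = 1456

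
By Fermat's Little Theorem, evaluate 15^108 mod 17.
By Fermat: 15^{16} ≡ 1 (mod 17). 108 = 6×16 + 12. So 15^{108} ≡ 15^{12} ≡ 16 (mod 17)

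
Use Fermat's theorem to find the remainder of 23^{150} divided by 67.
24

By Fermat's Little Theorem, a^(p-1) ≡ 1 (mod p) for prime p and gcd(a, p) = 1
Here p = 67, so 23^66 ≡ 1 (mod 67)
We can reduce the exponent: 150 mod 66 = 18
So 23^150 ≡ 23^18 (mod 67)
Computing: 23^18 mod 67 = 24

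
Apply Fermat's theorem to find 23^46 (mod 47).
By Fermat's Little Theorem, 23^{46} ≡ 1 (mod 47) since 47 is prime and gcd(23, 47) = 1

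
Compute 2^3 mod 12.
3 = 2 + 1 (binary 11). Repeated squaring mod 12: 2^1 ≡ 2; 2^2 ≡ 2² = 4 ≡ 4. Multiply: 2^3 = 2^2 × 2^1 ≡ 4 × 2 (mod 12): 4 × 2 = 8 ≡ 8. So 2^3 ≡ 8 (mod 12).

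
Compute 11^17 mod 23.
Using repeated squaring. 17 = 16 + 1 (binary 10001). Repeated squaring mod 23: 11^1 ≡ 11; 11^2 ≡ 11² = 121 ≡ 6; 11^4 ≡ 6² = 36 ≡ 13; 11^8 ≡ 13² = 169 ≡ 8; 11^16 ≡ 8² = 64 ≡ 18. Multiply: 11^17 = 11^16 × 11^1 ≡ 18 × 11 (mod 23): 18 × 11 = 198 ≡ 14. So 11^17 ≡ 14 (mod 23).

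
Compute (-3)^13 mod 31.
Using repeated squaring. (-3) ≡ 28 (mod 31). 13 = 8 + 4 + 1 (binary 1101). Repeated squaring mod 31: 28^1 ≡ 28; 28^2 ≡ 28² = 784 ≡ 9; 28^4 ≡ 9² = 81 ≡ 19; 28^8 ≡ 19² = 361 ≡ 20. Multiply: (-3)^13 ≡ 28^8 × 28^4 × 28^1 ≡ 20 × 19 × 28 (mod 31): 20 × 19 = 380 ≡ 8; 8 × 28 = 224 ≡ 7. So (-3)^13 ≡ 7 (mod 31).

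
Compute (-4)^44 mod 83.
Using repeated squaring. (-4) ≡ 79 (mod 83). 44 = 32 + 8 + 4 (binary 101100). Repeated squaring mod 83: 79^1 ≡ 79; 79^2 ≡ 79² = 6241 ≡ 16; 79^4 ≡ 16² = 256 ≡ 7; 79^8 ≡ 7² = 49 ≡ 49; 79^16 ≡ 49² = 2401 ≡ 77; 79^32 ≡ 77² = 5929 ≡ 36. Multiply: (-4)^44 ≡ 79^32 × 79^8 × 79^4 ≡ 36 × 49 × 7 (mod 83): 36 × 49 = 1764 ≡ 21; 21 × 7 = 147 ≡ 64. So (-4)^44 ≡ 64 (mod 83).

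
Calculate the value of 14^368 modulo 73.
Using Fermat: 14^{72} ≡ 1 (mod 73). 368 ≡ 8 (mod 72). So 14^{368} ≡ 14^{8} ≡ 32 (mod 73)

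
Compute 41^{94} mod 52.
49

Using successive squaring:
Binary expansion of 94: 1011110
Powers of 41 mod 52 (each is the square of the previous):
  41^1 ≡ 41 (mod 52)
  41^2 ≡ 41² = 1681 ≡ 17 (mod 52)
  41^4 ≡ 17² = 289 ≡ 29 (mod 52)
  41^8 ≡ 29² = 841 ≡ 9 (mod 52)
  41^16 ≡ 9² = 81 ≡ 29 (mod 52)
  41^32 ≡ 29² = 841 ≡ 9 (mod 52)
  41^64 ≡ 9² = 81 ≡ 29 (mod 52)
94 = 64 + 16 + 8 + 4 + 2, so 41^94 = 41^64 × 41^16 × 41^8 × 41^4 × 41^2 ≡ 29 × 29 × 9 × 29 × 17 (mod 52)
Multiplying step by step:
  29 × 29 = 841 ≡ 9 (mod 52)
  9 × 9 = 81 ≡ 29 (mod 52)
  29 × 29 = 841 ≡ 9 (mod 52)
  9 × 17 = 153 ≡ 49 (mod 52)
Result: 41^94 ≡ 49 (mod 52)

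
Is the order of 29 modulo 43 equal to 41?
No, the actual order is 42, not 41.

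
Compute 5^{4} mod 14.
9

Using successive squaring:
Binary expansion of 4: 100
Powers of 5 mod 14 (each is the square of the previous):
  5^1 ≡ 5 (mod 14)
  5^2 ≡ 5² = 25 ≡ 11 (mod 14)
  5^4 ≡ 11² = 121 ≡ 9 (mod 14)
4 is a power of 2, so 5^4 is the last square: ≡ 9 (mod 14)
Result: 5^4 ≡ 9 (mod 14)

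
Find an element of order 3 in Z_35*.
11 has order 3 mod 35 since 11^{3} ≡ 1 (mod 35) and no smaller power works.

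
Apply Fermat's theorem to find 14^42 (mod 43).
By Fermat's Little Theorem, 14^{42} ≡ 1 (mod 43) since 43 is prime and gcd(14, 43) = 1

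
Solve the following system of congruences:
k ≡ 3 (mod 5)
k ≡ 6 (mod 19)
63

Using the Chinese Remainder Theorem:
M = product of moduli = 95
For equation 1: M_1 = 19, 19 ≡ 4 (mod 5), inverse of 19 mod 5 is 4 (check: 4 × 4 = 16 ≡ 1 (mod 5))
For equation 2: M_2 = 5, 5 ≡ 5 (mod 19), inverse of 5 mod 19 is 4 (check: 5 × 4 = 20 ≡ 1 (mod 19))
Combine: k ≡ Σ r_i×M_i×(M_i⁻¹ mod m_i) = 3×19×4 + 6×5×4 = 228 + 120 = 348
348 mod 95 = 63
k ≡ 63 (mod 95)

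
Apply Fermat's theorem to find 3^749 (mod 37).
By Fermat: 3^{36} ≡ 1 (mod 37). 749 ≡ 29 (mod 36). So 3^{749} ≡ 3^{29} ≡ 28 (mod 37)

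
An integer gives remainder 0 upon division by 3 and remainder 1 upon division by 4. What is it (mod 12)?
M = 3 × 4 = 12. M₁ = 4, y₁ ≡ 1 (mod 3). M₂ = 3, y₂ ≡ 3 (mod 4). z = 0×4×1 + 1×3×3 ≡ 9 (mod 12). The smallest positive such number is 9.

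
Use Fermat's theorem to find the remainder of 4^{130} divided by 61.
47

By Fermat's Little Theorem, a^(p-1) ≡ 1 (mod p) for prime p and gcd(a, p) = 1
Here p = 61, so 4^60 ≡ 1 (mod 61)
We can reduce the exponent: 130 mod 60 = 10
So 4^130 ≡ 4^10 (mod 61)
Computing: 4^10 mod 61 = 47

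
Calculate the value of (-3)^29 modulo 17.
Using Fermat: (-3)^{16} ≡ 1 (mod 17). 29 ≡ 13 (mod 16). So (-3)^{29} ≡ (-3)^{13} ≡ 5 (mod 17)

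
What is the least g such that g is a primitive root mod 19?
p - 1 = 18 has prime divisors 2, 3. h is a primitive root mod 19 iff h^(18/q) ≢ 1 (mod 19) for each such q.
h = 2: 2^9 ≡ 18, 2^6 ≡ 7 (mod 19); none is 1, so 2 has order 18 and is a primitive root.
The smallest primitive root mod 19 is g = 2.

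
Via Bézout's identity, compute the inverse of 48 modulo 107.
Extended GCD: 48(29) + 107(-13) = 1. So 48^(-1) ≡ 29 ≡ 29 (mod 107). Verify: 48 × 29 = 1392 ≡ 1 (mod 107)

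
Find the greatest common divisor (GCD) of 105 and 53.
1

Using the Euclidean algorithm:
105 = 1 × 53 + 52
53 = 1 × 52 + 1
52 = 52 × 1 + 0

GCD(105, 53) = 1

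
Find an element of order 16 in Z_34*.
3 has order 16 mod 34 since 3^{16} ≡ 1 (mod 34) and no smaller power works.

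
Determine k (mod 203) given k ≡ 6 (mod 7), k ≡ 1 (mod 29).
146

Using the Chinese Remainder Theorem:
M = product of moduli = 203
For equation 1: M_1 = 29, 29 ≡ 1 (mod 7), inverse of 29 mod 7 is 1 (check: 1 × 1 = 1 ≡ 1 (mod 7))
For equation 2: M_2 = 7, 7 ≡ 7 (mod 29), inverse of 7 mod 29 is 25 (check: 7 × 25 = 175 ≡ 1 (mod 29))
Combine: k ≡ Σ r_i×M_i×(M_i⁻¹ mod m_i) = 6×29×1 + 1×7×25 = 174 + 175 = 349
349 mod 203 = 146
k ≡ 146 (mod 203)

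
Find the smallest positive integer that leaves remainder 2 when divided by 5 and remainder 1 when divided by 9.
M = 5 × 9 = 45. M₁ = 9, y₁ ≡ 4 (mod 5). M₂ = 5, y₂ ≡ 2 (mod 9). m = 2×9×4 + 1×5×2 ≡ 37 (mod 45). The smallest positive such number is 37.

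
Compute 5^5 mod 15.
5 = 4 + 1 (binary 101). Repeated squaring mod 15: 5^1 ≡ 5; 5^2 ≡ 5² = 25 ≡ 10; 5^4 ≡ 10² = 100 ≡ 10. Multiply: 5^5 = 5^4 × 5^1 ≡ 10 × 5 (mod 15): 10 × 5 = 50 ≡ 5. So 5^5 ≡ 5 (mod 15).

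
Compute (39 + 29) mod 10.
8

(39 + 29) = 68
68 mod 10 = 8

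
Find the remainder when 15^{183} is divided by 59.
By Fermat: 15^{58} ≡ 1 (mod 59). 183 = 3×58 + 9. So 15^{183} ≡ 15^{9} ≡ 17 (mod 59)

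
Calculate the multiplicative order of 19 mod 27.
Powers of 19 mod 27: 19^1≡19, 19^2≡10, 19^3≡1. Order = 3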